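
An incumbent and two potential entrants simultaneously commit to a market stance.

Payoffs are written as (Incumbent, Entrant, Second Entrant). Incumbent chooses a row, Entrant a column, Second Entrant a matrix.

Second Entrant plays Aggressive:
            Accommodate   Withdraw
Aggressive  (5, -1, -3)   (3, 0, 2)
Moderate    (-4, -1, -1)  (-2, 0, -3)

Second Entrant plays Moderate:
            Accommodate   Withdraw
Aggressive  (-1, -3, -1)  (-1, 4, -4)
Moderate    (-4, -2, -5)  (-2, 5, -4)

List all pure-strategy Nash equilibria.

The unique pure-strategy Nash equilibrium is (Aggressive, Withdraw, Aggressive).

Incumbent against (Accommodate, Aggressive): payoffs 5, -4 → best response Aggressive.
Incumbent against (Accommodate, Moderate): payoffs -1, -4 → best response Aggressive.
Incumbent against (Withdraw, Aggressive): payoffs 3, -2 → best response Aggressive.
Incumbent against (Withdraw, Moderate): payoffs -1, -2 → best response Aggressive.
Entrant against (Aggressive, Aggressive): payoffs -1, 0 → best response Withdraw.
Entrant against (Aggressive, Moderate): payoffs -3, 4 → best response Withdraw.
Entrant against (Moderate, Aggressive): payoffs -1, 0 → best response Withdraw.
Entrant against (Moderate, Moderate): payoffs -2, 5 → best response Withdraw.
Second Entrant against (Aggressive, Accommodate): payoffs -3, -1 → best response Moderate.
Second Entrant against (Aggressive, Withdraw): payoffs 2, -4 → best response Aggressive.
Second Entrant against (Moderate, Accommodate): payoffs -1, -5 → best response Aggressive.
Second Entrant against (Moderate, Withdraw): payoffs -3, -4 → best response Aggressive.
Mutual best responses: (Aggressive, Withdraw, Aggressive).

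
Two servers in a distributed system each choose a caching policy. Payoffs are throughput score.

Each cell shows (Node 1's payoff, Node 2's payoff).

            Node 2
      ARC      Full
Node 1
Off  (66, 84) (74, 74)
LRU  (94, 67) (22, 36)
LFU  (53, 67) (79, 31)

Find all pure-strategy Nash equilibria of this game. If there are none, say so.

Node 1 against ARC: payoffs 66, 94, 53 → best response LRU.
Node 1 against Full: payoffs 74, 22, 79 → best response LFU.
Node 2 against Off: payoffs 84, 74 → best response ARC.
Node 2 against LRU: payoffs 67, 36 → best response ARC.
Node 2 against LFU: payoffs 67, 31 → best response ARC.
Mutual best responses: (LRU, ARC).

(LRU, ARC)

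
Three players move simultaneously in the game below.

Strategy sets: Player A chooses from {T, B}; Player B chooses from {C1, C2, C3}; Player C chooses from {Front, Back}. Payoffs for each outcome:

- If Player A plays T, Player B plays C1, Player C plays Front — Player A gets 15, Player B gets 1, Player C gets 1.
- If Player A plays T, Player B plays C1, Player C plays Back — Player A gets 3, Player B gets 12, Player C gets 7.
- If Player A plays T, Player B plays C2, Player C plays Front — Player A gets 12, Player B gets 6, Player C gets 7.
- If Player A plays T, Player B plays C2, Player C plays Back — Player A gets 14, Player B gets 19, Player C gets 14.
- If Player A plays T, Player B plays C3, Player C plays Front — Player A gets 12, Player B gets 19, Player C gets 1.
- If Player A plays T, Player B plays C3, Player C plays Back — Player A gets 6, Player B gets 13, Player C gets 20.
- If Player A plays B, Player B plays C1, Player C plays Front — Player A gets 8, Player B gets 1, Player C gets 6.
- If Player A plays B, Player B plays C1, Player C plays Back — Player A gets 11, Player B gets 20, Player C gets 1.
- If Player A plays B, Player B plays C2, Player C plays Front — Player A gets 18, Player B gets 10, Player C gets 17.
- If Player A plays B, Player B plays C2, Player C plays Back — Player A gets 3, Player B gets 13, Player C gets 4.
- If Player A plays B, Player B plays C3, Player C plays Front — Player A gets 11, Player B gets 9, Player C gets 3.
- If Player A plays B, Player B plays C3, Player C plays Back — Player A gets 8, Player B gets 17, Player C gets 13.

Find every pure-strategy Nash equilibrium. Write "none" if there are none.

Pure-strategy Nash equilibria: (T, C2, Back), (B, C2, Front)

(T, C1, Front): Player B can switch to C2 (1 → 6). Not NE.
(T, C1, Back): Player A can switch to B (3 → 11). Not NE.
(T, C2, Front): Player A can switch to B (12 → 18). Not NE.
(T, C2, Back): Player A gets 14, best alternative 3; Player B gets 19, best alternative 13; Player C gets 14, best alternative 7. No profitable deviation — NE.
(T, C3, Front): Player C can switch to Back (1 → 20). Not NE.
(T, C3, Back): Player A can switch to B (6 → 8). Not NE.
(B, C1, Front): Player A can switch to T (8 → 15). Not NE.
(B, C1, Back): Player C can switch to Front (1 → 6). Not NE.
(B, C2, Front): Player A gets 18, best alternative 12; Player B gets 10, best alternative 9; Player C gets 17, best alternative 4. No profitable deviation — NE.
(B, C2, Back): Player A can switch to T (3 → 14). Not NE.
(B, C3, Front): Player A can switch to T (11 → 12). Not NE.
(B, C3, Back): Player B can switch to C1 (17 → 20). Not NE.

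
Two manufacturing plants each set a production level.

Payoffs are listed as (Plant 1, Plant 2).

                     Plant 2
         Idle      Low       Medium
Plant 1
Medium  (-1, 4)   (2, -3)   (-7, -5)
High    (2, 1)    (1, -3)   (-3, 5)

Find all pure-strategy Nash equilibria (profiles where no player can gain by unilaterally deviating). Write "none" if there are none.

Plant 1 against Idle: payoffs -1, 2 → best response High.
Plant 1 against Low: payoffs 2, 1 → best response Medium.
Plant 1 against Medium: payoffs -7, -3 → best response High.
Plant 2 against Medium: payoffs 4, -3, -5 → best response Idle.
Plant 2 against High: payoffs 1, -3, 5 → best response Medium.
Mutual best responses: (High, Medium).

Pure NE: (High, Medium)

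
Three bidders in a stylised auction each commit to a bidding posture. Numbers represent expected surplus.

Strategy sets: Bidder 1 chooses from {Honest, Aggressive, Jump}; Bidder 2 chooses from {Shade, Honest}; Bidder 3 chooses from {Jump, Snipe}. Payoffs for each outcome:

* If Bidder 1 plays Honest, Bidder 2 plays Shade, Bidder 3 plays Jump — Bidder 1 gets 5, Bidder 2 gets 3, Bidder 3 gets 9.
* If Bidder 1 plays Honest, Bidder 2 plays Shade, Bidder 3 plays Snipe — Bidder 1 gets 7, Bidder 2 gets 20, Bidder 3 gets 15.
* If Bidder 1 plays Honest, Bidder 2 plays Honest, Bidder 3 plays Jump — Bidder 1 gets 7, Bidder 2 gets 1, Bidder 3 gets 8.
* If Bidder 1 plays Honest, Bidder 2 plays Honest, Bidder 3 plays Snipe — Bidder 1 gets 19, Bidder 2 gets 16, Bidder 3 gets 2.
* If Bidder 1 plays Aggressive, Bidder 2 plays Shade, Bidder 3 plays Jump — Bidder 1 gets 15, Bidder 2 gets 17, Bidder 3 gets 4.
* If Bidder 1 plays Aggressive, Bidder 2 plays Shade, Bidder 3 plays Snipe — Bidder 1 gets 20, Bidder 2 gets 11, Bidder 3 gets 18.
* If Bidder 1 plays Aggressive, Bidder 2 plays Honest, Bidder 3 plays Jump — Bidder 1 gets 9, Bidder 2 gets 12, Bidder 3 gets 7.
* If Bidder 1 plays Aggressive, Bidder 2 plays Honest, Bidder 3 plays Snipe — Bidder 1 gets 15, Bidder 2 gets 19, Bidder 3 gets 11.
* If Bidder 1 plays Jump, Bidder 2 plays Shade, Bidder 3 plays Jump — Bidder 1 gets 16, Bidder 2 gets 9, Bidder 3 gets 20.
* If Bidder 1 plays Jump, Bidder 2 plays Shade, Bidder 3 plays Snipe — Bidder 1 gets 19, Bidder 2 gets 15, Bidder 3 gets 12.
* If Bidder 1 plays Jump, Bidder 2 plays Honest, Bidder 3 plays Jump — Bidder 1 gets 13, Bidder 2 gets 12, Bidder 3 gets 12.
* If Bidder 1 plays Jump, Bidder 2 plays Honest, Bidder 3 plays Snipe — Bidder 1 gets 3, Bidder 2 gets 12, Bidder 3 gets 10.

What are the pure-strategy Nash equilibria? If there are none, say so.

The unique pure-strategy Nash equilibrium is (Jump, Honest, Jump).

For each strategy profile, look for a profitable unilateral deviation.
(Honest, Shade, Jump): Bidder 1 can switch to Aggressive (5 → 15). Not NE.
(Honest, Shade, Snipe): Bidder 1 can switch to Aggressive (7 → 20). Not NE.
(Honest, Honest, Jump): Bidder 1 can switch to Aggressive (7 → 9). Not NE.
(Honest, Honest, Snipe): Bidder 2 can switch to Shade (16 → 20). Not NE.
(Aggressive, Shade, Jump): Bidder 1 can switch to Jump (15 → 16). Not NE.
(Aggressive, Shade, Snipe): Bidder 2 can switch to Honest (11 → 19). Not NE.
(Aggressive, Honest, Jump): Bidder 1 can switch to Jump (9 → 13). Not NE.
(Aggressive, Honest, Snipe): Bidder 1 can switch to Honest (15 → 19). Not NE.
(Jump, Shade, Jump): Bidder 2 can switch to Honest (9 → 12). Not NE.
(Jump, Shade, Snipe): Bidder 1 can switch to Aggressive (19 → 20). Not NE.
(Jump, Honest, Jump): Bidder 1 gets 13, best alternative 9; Bidder 2 gets 12, best alternative 9; Bidder 3 gets 12, best alternative 10. No profitable deviation — NE.
(Jump, Honest, Snipe): Bidder 1 can switch to Honest (3 → 19). Not NE.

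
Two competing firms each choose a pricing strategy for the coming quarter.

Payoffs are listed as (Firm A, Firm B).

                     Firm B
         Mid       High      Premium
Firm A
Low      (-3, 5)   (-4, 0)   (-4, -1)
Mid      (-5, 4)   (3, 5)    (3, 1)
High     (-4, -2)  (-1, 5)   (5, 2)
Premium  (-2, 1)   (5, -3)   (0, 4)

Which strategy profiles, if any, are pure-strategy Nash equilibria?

This game has no pure Nash equilibrium.

Firm A against Mid: payoffs -3, -5, -4, -2 → best response Premium.
Firm A against High: payoffs -4, 3, -1, 5 → best response Premium.
Firm A against Premium: payoffs -4, 3, 5, 0 → best response High.
Firm B against Low: payoffs 5, 0, -1 → best response Mid.
Firm B against Mid: payoffs 4, 5, 1 → best response High.
Firm B against High: payoffs -2, 5, 2 → best response High.
Firm B against Premium: payoffs 1, -3, 4 → best response Premium.
No profile is a mutual best response for all players.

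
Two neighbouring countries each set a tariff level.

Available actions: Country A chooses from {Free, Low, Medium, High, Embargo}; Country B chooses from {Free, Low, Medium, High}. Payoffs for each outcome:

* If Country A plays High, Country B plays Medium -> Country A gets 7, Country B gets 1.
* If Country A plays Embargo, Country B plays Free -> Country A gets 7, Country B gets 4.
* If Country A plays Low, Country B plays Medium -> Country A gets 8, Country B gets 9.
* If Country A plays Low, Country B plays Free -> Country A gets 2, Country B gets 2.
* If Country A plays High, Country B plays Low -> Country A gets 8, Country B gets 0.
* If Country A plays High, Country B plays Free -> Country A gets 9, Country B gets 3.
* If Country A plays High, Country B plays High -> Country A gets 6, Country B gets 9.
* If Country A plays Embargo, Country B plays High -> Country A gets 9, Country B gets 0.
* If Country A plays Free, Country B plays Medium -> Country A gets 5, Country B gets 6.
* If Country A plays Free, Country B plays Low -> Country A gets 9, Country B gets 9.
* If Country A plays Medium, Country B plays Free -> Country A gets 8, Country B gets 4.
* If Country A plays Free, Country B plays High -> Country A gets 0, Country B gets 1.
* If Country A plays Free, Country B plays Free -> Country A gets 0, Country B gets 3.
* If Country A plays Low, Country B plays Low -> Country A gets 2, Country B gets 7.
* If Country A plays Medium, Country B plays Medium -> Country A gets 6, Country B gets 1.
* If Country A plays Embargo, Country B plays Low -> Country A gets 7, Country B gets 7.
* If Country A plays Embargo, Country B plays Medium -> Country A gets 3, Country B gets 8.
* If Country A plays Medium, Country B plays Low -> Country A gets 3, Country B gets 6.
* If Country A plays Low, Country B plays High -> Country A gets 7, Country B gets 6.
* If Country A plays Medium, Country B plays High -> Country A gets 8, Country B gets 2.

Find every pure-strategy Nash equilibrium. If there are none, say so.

Pure-strategy Nash equilibria: (Free, Low) and (Low, Medium)

Country A against Free: payoffs 0, 2, 8, 9, 7 → best response High.
Country A against Low: payoffs 9, 2, 3, 8, 7 → best response Free.
Country A against Medium: payoffs 5, 8, 6, 7, 3 → best response Low.
Country A against High: payoffs 0, 7, 8, 6, 9 → best response Embargo.
Country B against Free: payoffs 3, 9, 6, 1 → best response Low.
Country B against Low: payoffs 2, 7, 9, 6 → best response Medium.
Country B against Medium: payoffs 4, 6, 1, 2 → best response Low.
Country B against High: payoffs 3, 0, 1, 9 → best response High.
Country B against Embargo: payoffs 4, 7, 8, 0 → best response Medium.
Mutual best responses: (Free, Low); (Low, Medium).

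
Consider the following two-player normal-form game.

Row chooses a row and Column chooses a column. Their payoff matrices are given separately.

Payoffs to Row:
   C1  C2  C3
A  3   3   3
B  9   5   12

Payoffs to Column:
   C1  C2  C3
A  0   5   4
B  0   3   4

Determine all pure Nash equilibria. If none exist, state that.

Row against C1: payoffs 3, 9 → best response B.
Row against C2: payoffs 3, 5 → best response B.
Row against C3: payoffs 3, 12 → best response B.
Column against A: payoffs 0, 5, 4 → best response C2.
Column against B: payoffs 0, 3, 4 → best response C3.
Mutual best responses: (B, C3).

Pure NE: (B, C3)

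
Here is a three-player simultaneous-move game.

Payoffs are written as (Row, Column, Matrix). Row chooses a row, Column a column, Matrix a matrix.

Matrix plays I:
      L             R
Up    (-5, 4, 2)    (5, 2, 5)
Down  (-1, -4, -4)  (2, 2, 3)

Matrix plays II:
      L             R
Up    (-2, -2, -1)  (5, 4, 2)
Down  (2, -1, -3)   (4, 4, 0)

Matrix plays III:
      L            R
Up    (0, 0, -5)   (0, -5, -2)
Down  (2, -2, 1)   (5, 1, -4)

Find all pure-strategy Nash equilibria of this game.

Check each profile: it is a Nash equilibrium iff no player can strictly gain by switching unilaterally.
(Up, L, I): Row can switch to Down (-5 → -1). Not NE.
(Up, L, II): Row can switch to Down (-2 → 2). Not NE.
(Up, L, III): Row can switch to Down (0 → 2). Not NE.
(Up, R, I): Column can switch to L (2 → 4). Not NE.
(Up, R, II): Matrix can switch to I (2 → 5). Not NE.
(Up, R, III): Row can switch to Down (0 → 5). Not NE.
(Down, L, I): Column can switch to R (-4 → 2). Not NE.
(Down, L, II): Column can switch to R (-1 → 4). Not NE.
(The remaining 4 profiles each have a profitable deviation by the same check.)

This game has no pure Nash equilibrium.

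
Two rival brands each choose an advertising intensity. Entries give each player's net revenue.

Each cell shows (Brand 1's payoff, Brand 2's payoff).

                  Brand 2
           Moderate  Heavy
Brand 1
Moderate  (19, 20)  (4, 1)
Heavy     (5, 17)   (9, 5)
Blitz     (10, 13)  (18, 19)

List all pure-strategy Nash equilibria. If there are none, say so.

Pure-strategy Nash equilibria: (Moderate, Moderate); (Blitz, Heavy)

(Moderate, Moderate): Brand 1 gets 19, best alternative 10; Brand 2 gets 20, best alternative 1. No profitable deviation — NE.
(Moderate, Heavy): Brand 1 can switch to Heavy (4 → 9). Not NE.
(Heavy, Moderate): Brand 1 can switch to Moderate (5 → 19). Not NE.
(Heavy, Heavy): Brand 1 can switch to Blitz (9 → 18). Not NE.
(Blitz, Moderate): Brand 1 can switch to Moderate (10 → 19). Not NE.
(Blitz, Heavy): Brand 1 gets 18, best alternative 9; Brand 2 gets 19, best alternative 13. No profitable deviation — NE.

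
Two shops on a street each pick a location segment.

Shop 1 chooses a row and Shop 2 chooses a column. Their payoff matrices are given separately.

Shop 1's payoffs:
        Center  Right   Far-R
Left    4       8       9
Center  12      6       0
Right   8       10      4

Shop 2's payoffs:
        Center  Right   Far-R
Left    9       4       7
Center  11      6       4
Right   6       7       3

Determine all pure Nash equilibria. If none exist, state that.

Pure-strategy Nash equilibria: (Center, Center) and (Right, Right)

Shop 1 against Center: payoffs 4, 12, 8 → best response Center.
Shop 1 against Right: payoffs 8, 6, 10 → best response Right.
Shop 1 against Far-R: payoffs 9, 0, 4 → best response Left.
Shop 2 against Left: payoffs 9, 4, 7 → best response Center.
Shop 2 against Center: payoffs 11, 6, 4 → best response Center.
Shop 2 against Right: payoffs 6, 7, 3 → best response Right.
Mutual best responses: (Center, Center); (Right, Right).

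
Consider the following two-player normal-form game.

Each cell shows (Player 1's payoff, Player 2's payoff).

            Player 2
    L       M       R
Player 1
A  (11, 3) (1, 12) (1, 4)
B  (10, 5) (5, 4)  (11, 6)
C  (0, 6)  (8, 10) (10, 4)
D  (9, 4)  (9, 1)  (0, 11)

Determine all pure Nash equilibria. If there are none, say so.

Player 1 against L: payoffs 11, 10, 0, 9 → best response A.
Player 1 against M: payoffs 1, 5, 8, 9 → best response D.
Player 1 against R: payoffs 1, 11, 10, 0 → best response B.
Player 2 against A: payoffs 3, 12, 4 → best response M.
Player 2 against B: payoffs 5, 4, 6 → best response R.
Player 2 against C: payoffs 6, 10, 4 → best response M.
Player 2 against D: payoffs 4, 1, 11 → best response R.
Mutual best responses: (B, R).

Pure NE: (B, R)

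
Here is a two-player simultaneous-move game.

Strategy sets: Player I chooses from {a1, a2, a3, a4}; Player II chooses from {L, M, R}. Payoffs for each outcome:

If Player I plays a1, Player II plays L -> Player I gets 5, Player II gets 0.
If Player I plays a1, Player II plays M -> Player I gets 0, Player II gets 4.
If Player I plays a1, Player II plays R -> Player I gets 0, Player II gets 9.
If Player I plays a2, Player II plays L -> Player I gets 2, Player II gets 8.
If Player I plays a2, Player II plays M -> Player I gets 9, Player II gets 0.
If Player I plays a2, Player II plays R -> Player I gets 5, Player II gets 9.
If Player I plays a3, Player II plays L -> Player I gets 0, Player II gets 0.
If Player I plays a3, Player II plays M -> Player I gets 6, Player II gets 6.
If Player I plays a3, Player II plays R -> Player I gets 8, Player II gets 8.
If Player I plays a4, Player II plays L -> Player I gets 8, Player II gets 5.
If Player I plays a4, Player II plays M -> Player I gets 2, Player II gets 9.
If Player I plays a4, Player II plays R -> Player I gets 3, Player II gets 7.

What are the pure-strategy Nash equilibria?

Mark each player's best response to every combination of opponents' strategies; a profile where every player is best-responding is a pure Nash equilibrium.
Player I against L: payoffs 5, 2, 0, 8 → best response a4.
Player I against M: payoffs 0, 9, 6, 2 → best response a2.
Player I against R: payoffs 0, 5, 8, 3 → best response a3.
Player II against a1: payoffs 0, 4, 9 → best response R.
Player II against a2: payoffs 8, 0, 9 → best response R.
Player II against a3: payoffs 0, 6, 8 → best response R.
Player II against a4: payoffs 5, 9, 7 → best response M.
Mutual best responses: (a3, R).

(a3, R)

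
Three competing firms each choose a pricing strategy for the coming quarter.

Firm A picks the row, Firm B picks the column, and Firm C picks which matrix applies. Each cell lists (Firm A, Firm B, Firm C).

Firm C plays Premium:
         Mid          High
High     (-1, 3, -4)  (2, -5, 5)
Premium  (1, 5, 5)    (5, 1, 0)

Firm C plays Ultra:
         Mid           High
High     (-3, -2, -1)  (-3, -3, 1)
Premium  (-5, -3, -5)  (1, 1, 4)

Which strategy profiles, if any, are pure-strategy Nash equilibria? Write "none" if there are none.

(High, Mid, Premium): Firm A can switch to Premium (-1 → 1). Not NE.
(High, Mid, Ultra): Firm A gets -3, best alternative -5; Firm B gets -2, best alternative -3; Firm C gets -1, best alternative -4. No profitable deviation — NE.
(High, High, Premium): Firm A can switch to Premium (2 → 5). Not NE.
(High, High, Ultra): Firm A can switch to Premium (-3 → 1). Not NE.
(Premium, Mid, Premium): Firm A gets 1, best alternative -1; Firm B gets 5, best alternative 1; Firm C gets 5, best alternative -5. No profitable deviation — NE.
(Premium, Mid, Ultra): Firm A can switch to High (-5 → -3). Not NE.
(Premium, High, Premium): Firm B can switch to Mid (1 → 5). Not NE.
(Premium, High, Ultra): Firm A gets 1, best alternative -3; Firm B gets 1, best alternative -3; Firm C gets 4, best alternative 0. No profitable deviation — NE.

(High, Mid, Ultra); (Premium, Mid, Premium); (Premium, High, Ultra)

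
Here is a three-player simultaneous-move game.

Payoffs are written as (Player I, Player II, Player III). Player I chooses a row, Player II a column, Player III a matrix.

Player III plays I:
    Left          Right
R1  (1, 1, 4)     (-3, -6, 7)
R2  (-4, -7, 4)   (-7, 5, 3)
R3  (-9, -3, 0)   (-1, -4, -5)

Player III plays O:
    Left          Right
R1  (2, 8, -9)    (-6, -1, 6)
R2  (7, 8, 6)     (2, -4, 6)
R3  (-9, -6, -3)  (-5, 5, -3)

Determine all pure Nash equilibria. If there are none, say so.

Player I against (Left, I): payoffs 1, -4, -9 → best response R1.
Player I against (Left, O): payoffs 2, 7, -9 → best response R2.
Player I against (Right, I): payoffs -3, -7, -1 → best response R3.
Player I against (Right, O): payoffs -6, 2, -5 → best response R2.
Player II against (R1, I): payoffs 1, -6 → best response Left.
Player II against (R1, O): payoffs 8, -1 → best response Left.
Player II against (R2, I): payoffs -7, 5 → best response Right.
Player II against (R2, O): payoffs 8, -4 → best response Left.
Player II against (R3, I): payoffs -3, -4 → best response Left.
Player II against (R3, O): payoffs -6, 5 → best response Right.
Player III against (R1, Left): payoffs 4, -9 → best response I.
Player III against (R1, Right): payoffs 7, 6 → best response I.
Player III against (R2, Left): payoffs 4, 6 → best response O.
Player III against (R2, Right): payoffs 3, 6 → best response O.
Player III against (R3, Left): payoffs 0, -3 → best response I.
Player III against (R3, Right): payoffs -5, -3 → best response O.
Mutual best responses: (R1, Left, I); (R2, Left, O).

Pure-strategy Nash equilibria: (R1, Left, I), (R2, Left, O)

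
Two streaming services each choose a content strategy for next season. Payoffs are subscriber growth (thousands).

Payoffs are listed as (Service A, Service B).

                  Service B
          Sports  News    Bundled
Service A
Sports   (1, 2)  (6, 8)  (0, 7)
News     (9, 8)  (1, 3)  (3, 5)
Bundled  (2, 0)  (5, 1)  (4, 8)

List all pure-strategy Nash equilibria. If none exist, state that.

The pure Nash equilibria are (Sports, News); (News, Sports); (Bundled, Bundled).

(Sports, Sports): Service A can switch to News (1 → 9). Not NE.
(Sports, News): Service A gets 6, best alternative 5; Service B gets 8, best alternative 7. No profitable deviation — NE.
(Sports, Bundled): Service A can switch to News (0 → 3). Not NE.
(News, Sports): Service A gets 9, best alternative 2; Service B gets 8, best alternative 5. No profitable deviation — NE.
(News, News): Service A can switch to Sports (1 → 6). Not NE.
(News, Bundled): Service A can switch to Bundled (3 → 4). Not NE.
(Bundled, Sports): Service A can switch to News (2 → 9). Not NE.
(Bundled, News): Service A can switch to Sports (5 → 6). Not NE.
(Bundled, Bundled): Service A gets 4, best alternative 3; Service B gets 8, best alternative 1. No profitable deviation — NE.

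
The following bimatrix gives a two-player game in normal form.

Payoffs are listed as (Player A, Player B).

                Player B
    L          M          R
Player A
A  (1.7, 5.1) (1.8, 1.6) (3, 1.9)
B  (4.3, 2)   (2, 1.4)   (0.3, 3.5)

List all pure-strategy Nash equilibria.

No pure-strategy Nash equilibrium.

Player A against L: payoffs 1.7, 4.3 → best response B.
Player A against M: payoffs 1.8, 2 → best response B.
Player A against R: payoffs 3, 0.3 → best response A.
Player B against A: payoffs 5.1, 1.6, 1.9 → best response L.
Player B against B: payoffs 2, 1.4, 3.5 → best response R.
No profile is a mutual best response for all players.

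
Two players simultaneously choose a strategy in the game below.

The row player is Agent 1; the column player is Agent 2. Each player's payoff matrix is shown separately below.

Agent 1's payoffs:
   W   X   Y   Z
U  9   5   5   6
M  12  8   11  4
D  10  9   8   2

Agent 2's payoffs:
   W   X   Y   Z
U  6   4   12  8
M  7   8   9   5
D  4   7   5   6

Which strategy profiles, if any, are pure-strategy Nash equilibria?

(M, Y); (D, X)

Check each profile: it is a Nash equilibrium iff no player can strictly gain by switching unilaterally.
(U, W): Agent 1 can switch to M (9 → 12). Not NE.
(U, X): Agent 1 can switch to M (5 → 8). Not NE.
(U, Y): Agent 1 can switch to M (5 → 11). Not NE.
(U, Z): Agent 2 can switch to Y (8 → 12). Not NE.
(M, W): Agent 2 can switch to X (7 → 8). Not NE.
(M, X): Agent 1 can switch to D (8 → 9). Not NE.
(M, Y): Agent 1 gets 11, best alternative 8; Agent 2 gets 9, best alternative 8. No profitable deviation — NE.
(M, Z): Agent 1 can switch to U (4 → 6). Not NE.
(D, W): Agent 1 can switch to M (10 → 12). Not NE.
(D, X): Agent 1 gets 9, best alternative 8; Agent 2 gets 7, best alternative 6. No profitable deviation — NE.
(D, Y): Agent 1 can switch to M (8 → 11). Not NE.
(D, Z): Agent 1 can switch to U (2 → 6). Not NE.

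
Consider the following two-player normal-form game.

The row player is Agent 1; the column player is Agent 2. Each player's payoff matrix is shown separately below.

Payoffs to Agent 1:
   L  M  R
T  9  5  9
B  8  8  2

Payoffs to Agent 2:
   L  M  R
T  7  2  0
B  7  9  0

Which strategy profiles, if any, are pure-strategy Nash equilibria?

Pure-strategy Nash equilibria: (T, L), (B, M)

Agent 1 against L: payoffs 9, 8 → best response T.
Agent 1 against M: payoffs 5, 8 → best response B.
Agent 1 against R: payoffs 9, 2 → best response T.
Agent 2 against T: payoffs 7, 2, 0 → best response L.
Agent 2 against B: payoffs 7, 9, 0 → best response M.
Mutual best responses: (T, L); (B, M).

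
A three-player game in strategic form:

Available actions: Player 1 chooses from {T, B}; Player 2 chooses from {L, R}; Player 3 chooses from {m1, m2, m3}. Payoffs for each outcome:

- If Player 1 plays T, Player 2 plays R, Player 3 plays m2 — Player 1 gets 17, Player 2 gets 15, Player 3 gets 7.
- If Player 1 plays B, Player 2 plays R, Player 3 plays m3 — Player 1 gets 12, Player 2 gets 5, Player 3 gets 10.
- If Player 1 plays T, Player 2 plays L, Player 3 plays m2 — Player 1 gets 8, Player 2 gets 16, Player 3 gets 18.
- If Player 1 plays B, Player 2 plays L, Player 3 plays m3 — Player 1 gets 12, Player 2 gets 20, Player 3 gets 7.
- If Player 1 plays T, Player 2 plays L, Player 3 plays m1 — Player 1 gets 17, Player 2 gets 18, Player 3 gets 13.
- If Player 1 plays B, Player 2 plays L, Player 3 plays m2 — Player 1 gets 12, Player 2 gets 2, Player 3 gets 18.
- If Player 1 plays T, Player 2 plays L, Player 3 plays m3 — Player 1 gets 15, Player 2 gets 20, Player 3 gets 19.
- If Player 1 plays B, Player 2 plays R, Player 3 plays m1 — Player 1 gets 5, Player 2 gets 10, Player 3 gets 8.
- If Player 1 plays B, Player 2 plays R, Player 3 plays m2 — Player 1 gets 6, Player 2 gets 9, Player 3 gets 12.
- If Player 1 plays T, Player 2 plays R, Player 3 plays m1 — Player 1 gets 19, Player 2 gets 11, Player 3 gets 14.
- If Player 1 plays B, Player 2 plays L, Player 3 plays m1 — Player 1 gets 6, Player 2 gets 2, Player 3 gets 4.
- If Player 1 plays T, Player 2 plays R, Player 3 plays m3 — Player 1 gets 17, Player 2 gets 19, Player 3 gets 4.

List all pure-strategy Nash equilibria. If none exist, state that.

Mark each player's best response to every combination of opponents' strategies; a profile where every player is best-responding is a pure Nash equilibrium.
Player 1 against (L, m1): payoffs 17, 6 → best response T.
Player 1 against (L, m2): payoffs 8, 12 → best response B.
Player 1 against (L, m3): payoffs 15, 12 → best response T.
Player 1 against (R, m1): payoffs 19, 5 → best response T.
Player 1 against (R, m2): payoffs 17, 6 → best response T.
Player 1 against (R, m3): payoffs 17, 12 → best response T.
Player 2 against (T, m1): payoffs 18, 11 → best response L.
Player 2 against (T, m2): payoffs 16, 15 → best response L.
Player 2 against (T, m3): payoffs 20, 19 → best response L.
Player 2 against (B, m1): payoffs 2, 10 → best response R.
Player 2 against (B, m2): payoffs 2, 9 → best response R.
Player 2 against (B, m3): payoffs 20, 5 → best response L.
Player 3 against (T, L): payoffs 13, 18, 19 → best response m3.
Player 3 against (T, R): payoffs 14, 7, 4 → best response m1.
Player 3 against (B, L): payoffs 4, 18, 7 → best response m2.
Player 3 against (B, R): payoffs 8, 12, 10 → best response m2.
Mutual best responses: (T, L, m3).

Pure NE: (T, L, m3)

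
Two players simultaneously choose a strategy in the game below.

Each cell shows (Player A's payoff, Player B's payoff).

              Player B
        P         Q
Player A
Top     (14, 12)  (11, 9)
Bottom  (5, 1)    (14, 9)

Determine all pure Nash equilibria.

The pure Nash equilibria are (Top, P) and (Bottom, Q).

Player A against P: payoffs 14, 5 → best response Top.
Player A against Q: payoffs 11, 14 → best response Bottom.
Player B against Top: payoffs 12, 9 → best response P.
Player B against Bottom: payoffs 1, 9 → best response Q.
Mutual best responses: (Top, P); (Bottom, Q).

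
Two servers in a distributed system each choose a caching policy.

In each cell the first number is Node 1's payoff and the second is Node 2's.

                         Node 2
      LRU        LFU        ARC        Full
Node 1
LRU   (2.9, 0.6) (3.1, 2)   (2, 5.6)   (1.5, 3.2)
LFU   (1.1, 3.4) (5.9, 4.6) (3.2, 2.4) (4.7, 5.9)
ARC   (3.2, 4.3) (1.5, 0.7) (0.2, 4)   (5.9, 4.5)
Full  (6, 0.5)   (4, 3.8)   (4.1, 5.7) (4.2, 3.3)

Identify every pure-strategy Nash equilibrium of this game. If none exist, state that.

Check each profile: it is a Nash equilibrium iff no player can strictly gain by switching unilaterally.
(LRU, LRU): Node 1 can switch to ARC (2.9 → 3.2). Not NE.
(LRU, LFU): Node 1 can switch to LFU (3.1 → 5.9). Not NE.
(LRU, ARC): Node 1 can switch to LFU (2 → 3.2). Not NE.
(LRU, Full): Node 1 can switch to LFU (1.5 → 4.7). Not NE.
(LFU, LRU): Node 1 can switch to LRU (1.1 → 2.9). Not NE.
(LFU, LFU): Node 2 can switch to Full (4.6 → 5.9). Not NE.
(LFU, ARC): Node 1 can switch to Full (3.2 → 4.1). Not NE.
(LFU, Full): Node 1 can switch to ARC (4.7 → 5.9). Not NE.
(ARC, LRU): Node 1 can switch to Full (3.2 → 6). Not NE.
(ARC, LFU): Node 1 can switch to LRU (1.5 → 3.1). Not NE.
(ARC, ARC): Node 1 can switch to LRU (0.2 → 2). Not NE.
(ARC, Full): Node 1 gets 5.9, best alternative 4.7; Node 2 gets 4.5, best alternative 4.3. No profitable deviation — NE.
(Full, LRU): Node 2 can switch to LFU (0.5 → 3.8). Not NE.
(Full, ARC): Node 1 gets 4.1, best alternative 3.2; Node 2 gets 5.7, best alternative 3.8. No profitable deviation — NE.
(The remaining 2 profiles each have a profitable deviation by the same check.)

Pure-strategy Nash equilibria: (ARC, Full); (Full, ARC)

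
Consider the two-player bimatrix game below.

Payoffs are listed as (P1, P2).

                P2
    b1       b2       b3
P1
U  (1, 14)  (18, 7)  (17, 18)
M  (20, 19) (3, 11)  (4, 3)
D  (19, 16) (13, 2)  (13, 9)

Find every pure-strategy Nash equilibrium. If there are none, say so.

(U, b1): P1 can switch to M (1 → 20). Not NE.
(U, b2): P2 can switch to b1 (7 → 14). Not NE.
(U, b3): P1 gets 17, best alternative 13; P2 gets 18, best alternative 14. No profitable deviation — NE.
(M, b1): P1 gets 20, best alternative 19; P2 gets 19, best alternative 11. No profitable deviation — NE.
(M, b2): P1 can switch to U (3 → 18). Not NE.
(M, b3): P1 can switch to U (4 → 17). Not NE.
(D, b1): P1 can switch to M (19 → 20). Not NE.
(D, b2): P1 can switch to U (13 → 18). Not NE.
(The remaining 1 profile has a profitable deviation by the same check.)

Pure-strategy Nash equilibria: (U, b3); (M, b1)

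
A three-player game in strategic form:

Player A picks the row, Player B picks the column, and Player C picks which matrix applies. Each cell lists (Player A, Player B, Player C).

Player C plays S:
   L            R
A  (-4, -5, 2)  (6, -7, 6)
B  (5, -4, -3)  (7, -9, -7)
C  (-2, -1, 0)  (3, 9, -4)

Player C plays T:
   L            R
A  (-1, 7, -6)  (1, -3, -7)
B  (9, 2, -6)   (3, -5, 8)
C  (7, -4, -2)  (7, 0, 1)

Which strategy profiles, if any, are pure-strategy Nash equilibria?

Mark each player's best response to every combination of opponents' strategies; a profile where every player is best-responding is a pure Nash equilibrium.
Player A against (L, S): payoffs -4, 5, -2 → best response B.
Player A against (L, T): payoffs -1, 9, 7 → best response B.
Player A against (R, S): payoffs 6, 7, 3 → best response B.
Player A against (R, T): payoffs 1, 3, 7 → best response C.
Player B against (A, S): payoffs -5, -7 → best response L.
Player B against (A, T): payoffs 7, -3 → best response L.
Player B against (B, S): payoffs -4, -9 → best response L.
Player B against (B, T): payoffs 2, -5 → best response L.
Player B against (C, S): payoffs -1, 9 → best response R.
Player B against (C, T): payoffs -4, 0 → best response R.
Player C against (A, L): payoffs 2, -6 → best response S.
Player C against (A, R): payoffs 6, -7 → best response S.
Player C against (B, L): payoffs -3, -6 → best response S.
Player C against (B, R): payoffs -7, 8 → best response T.
Player C against (C, L): payoffs 0, -2 → best response S.
Player C against (C, R): payoffs -4, 1 → best response T.
Mutual best responses: (B, L, S); (C, R, T).

(B, L, S); (C, R, T)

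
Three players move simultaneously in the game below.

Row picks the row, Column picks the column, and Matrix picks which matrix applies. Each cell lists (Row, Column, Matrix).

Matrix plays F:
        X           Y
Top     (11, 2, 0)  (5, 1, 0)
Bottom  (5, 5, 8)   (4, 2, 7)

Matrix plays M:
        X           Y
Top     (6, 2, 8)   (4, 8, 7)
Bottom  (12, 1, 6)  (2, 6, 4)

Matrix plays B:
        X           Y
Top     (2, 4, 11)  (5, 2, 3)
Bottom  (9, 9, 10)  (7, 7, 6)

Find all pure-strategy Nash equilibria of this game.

Row against (X, F): payoffs 11, 5 → best response Top.
Row against (X, M): payoffs 6, 12 → best response Bottom.
Row against (X, B): payoffs 2, 9 → best response Bottom.
Row against (Y, F): payoffs 5, 4 → best response Top.
Row against (Y, M): payoffs 4, 2 → best response Top.
Row against (Y, B): payoffs 5, 7 → best response Bottom.
Column against (Top, F): payoffs 2, 1 → best response X.
Column against (Top, M): payoffs 2, 8 → best response Y.
Column against (Top, B): payoffs 4, 2 → best response X.
Column against (Bottom, F): payoffs 5, 2 → best response X.
Column against (Bottom, M): payoffs 1, 6 → best response Y.
Column against (Bottom, B): payoffs 9, 7 → best response X.
Matrix against (Top, X): payoffs 0, 8, 11 → best response B.
Matrix against (Top, Y): payoffs 0, 7, 3 → best response M.
Matrix against (Bottom, X): payoffs 8, 6, 10 → best response B.
Matrix against (Bottom, Y): payoffs 7, 4, 6 → best response F.
Mutual best responses: (Top, Y, M); (Bottom, X, B).

Pure-strategy Nash equilibria: (Top, Y, M); (Bottom, X, B)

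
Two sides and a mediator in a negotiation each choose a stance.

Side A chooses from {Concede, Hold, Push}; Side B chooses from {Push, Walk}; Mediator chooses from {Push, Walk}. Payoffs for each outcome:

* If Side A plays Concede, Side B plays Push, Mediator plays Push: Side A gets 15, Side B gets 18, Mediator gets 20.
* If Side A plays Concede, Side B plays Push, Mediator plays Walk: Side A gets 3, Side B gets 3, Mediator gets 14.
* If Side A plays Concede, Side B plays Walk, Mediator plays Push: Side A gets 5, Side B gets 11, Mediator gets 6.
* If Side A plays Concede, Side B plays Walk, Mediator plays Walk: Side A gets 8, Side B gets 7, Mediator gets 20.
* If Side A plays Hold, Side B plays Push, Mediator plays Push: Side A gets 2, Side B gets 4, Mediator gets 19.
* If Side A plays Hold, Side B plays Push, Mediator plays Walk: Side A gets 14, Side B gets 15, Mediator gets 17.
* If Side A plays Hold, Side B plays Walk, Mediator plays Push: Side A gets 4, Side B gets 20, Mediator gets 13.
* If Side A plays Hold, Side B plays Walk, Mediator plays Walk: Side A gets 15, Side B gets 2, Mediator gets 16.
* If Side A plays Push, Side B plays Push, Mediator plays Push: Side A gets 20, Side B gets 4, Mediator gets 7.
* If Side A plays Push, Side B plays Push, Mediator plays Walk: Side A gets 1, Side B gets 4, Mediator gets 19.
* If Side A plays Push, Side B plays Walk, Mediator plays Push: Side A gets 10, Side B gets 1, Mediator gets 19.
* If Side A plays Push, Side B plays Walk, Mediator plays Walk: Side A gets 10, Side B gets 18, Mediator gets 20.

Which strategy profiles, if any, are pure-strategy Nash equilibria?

No pure-strategy Nash equilibrium.

Side A against (Push, Push): payoffs 15, 2, 20 → best response Push.
Side A against (Push, Walk): payoffs 3, 14, 1 → best response Hold.
Side A against (Walk, Push): payoffs 5, 4, 10 → best response Push.
Side A against (Walk, Walk): payoffs 8, 15, 10 → best response Hold.
Side B against (Concede, Push): payoffs 18, 11 → best response Push.
Side B against (Concede, Walk): payoffs 3, 7 → best response Walk.
Side B against (Hold, Push): payoffs 4, 20 → best response Walk.
Side B against (Hold, Walk): payoffs 15, 2 → best response Push.
Side B against (Push, Push): payoffs 4, 1 → best response Push.
Side B against (Push, Walk): payoffs 4, 18 → best response Walk.
Mediator against (Concede, Push): payoffs 20, 14 → best response Push.
Mediator against (Concede, Walk): payoffs 6, 20 → best response Walk.
Mediator against (Hold, Push): payoffs 19, 17 → best response Push.
Mediator against (Hold, Walk): payoffs 13, 16 → best response Walk.
Mediator against (Push, Push): payoffs 7, 19 → best response Walk.
Mediator against (Push, Walk): payoffs 19, 20 → best response Walk.
No profile is a mutual best response for all players.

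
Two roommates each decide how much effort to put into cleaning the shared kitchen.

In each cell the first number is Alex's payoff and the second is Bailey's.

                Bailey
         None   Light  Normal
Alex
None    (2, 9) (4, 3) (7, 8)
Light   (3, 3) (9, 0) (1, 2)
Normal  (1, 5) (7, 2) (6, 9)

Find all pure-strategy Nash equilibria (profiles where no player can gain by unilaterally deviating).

(Light, None)

Alex against None: payoffs 2, 3, 1 → best response Light.
Alex against Light: payoffs 4, 9, 7 → best response Light.
Alex against Normal: payoffs 7, 1, 6 → best response None.
Bailey against None: payoffs 9, 3, 8 → best response None.
Bailey against Light: payoffs 3, 0, 2 → best response None.
Bailey against Normal: payoffs 5, 2, 9 → best response Normal.
Mutual best responses: (Light, None).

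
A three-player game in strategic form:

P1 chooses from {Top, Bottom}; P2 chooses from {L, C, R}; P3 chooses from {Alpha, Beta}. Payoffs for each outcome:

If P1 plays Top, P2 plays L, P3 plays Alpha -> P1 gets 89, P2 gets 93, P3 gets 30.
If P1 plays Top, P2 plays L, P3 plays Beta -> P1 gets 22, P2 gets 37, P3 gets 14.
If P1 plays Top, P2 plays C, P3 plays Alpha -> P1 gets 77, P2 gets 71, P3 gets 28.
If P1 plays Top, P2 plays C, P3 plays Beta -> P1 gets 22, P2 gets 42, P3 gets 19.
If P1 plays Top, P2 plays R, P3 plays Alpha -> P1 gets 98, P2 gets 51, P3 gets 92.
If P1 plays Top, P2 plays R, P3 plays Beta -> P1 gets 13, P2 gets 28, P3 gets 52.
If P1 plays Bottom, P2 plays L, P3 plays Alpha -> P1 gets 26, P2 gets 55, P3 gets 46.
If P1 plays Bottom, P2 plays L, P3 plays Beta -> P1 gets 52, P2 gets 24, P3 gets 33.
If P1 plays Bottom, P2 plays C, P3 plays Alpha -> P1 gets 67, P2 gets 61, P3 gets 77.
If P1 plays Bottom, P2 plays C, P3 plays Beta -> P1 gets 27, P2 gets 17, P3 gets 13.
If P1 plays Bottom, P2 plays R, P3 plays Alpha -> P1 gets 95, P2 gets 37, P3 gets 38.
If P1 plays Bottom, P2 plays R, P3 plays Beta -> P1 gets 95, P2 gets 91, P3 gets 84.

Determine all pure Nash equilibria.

(Top, L, Alpha), (Bottom, R, Beta)

(Top, L, Alpha): P1 gets 89, best alternative 26; P2 gets 93, best alternative 71; P3 gets 30, best alternative 14. No profitable deviation — NE.
(Top, L, Beta): P1 can switch to Bottom (22 → 52). Not NE.
(Top, C, Alpha): P2 can switch to L (71 → 93). Not NE.
(Top, C, Beta): P1 can switch to Bottom (22 → 27). Not NE.
(Top, R, Alpha): P2 can switch to L (51 → 93). Not NE.
(Top, R, Beta): P1 can switch to Bottom (13 → 95). Not NE.
(Bottom, L, Alpha): P1 can switch to Top (26 → 89). Not NE.
(Bottom, R, Beta): P1 gets 95, best alternative 13; P2 gets 91, best alternative 24; P3 gets 84, best alternative 38. No profitable deviation — NE.
(The remaining 4 profiles each have a profitable deviation by the same check.)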